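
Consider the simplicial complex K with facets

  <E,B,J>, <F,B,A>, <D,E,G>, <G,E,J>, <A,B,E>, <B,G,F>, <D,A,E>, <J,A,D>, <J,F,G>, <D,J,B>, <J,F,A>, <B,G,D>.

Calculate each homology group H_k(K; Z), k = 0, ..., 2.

Take the total order A < B < D < E < F < G < J on the vertex set. Then K (dimension 2) consists of the simplices:

  0-simplices (7): A, B, D, E, F, G, J
  1-simplices (18): AB, AD, AE, AF, AJ, BD, BE, BF, BG, BJ, DE, DG, DJ, EG, EJ, FG, FJ, GJ
  2-simplices (12): ABE, ABF, ADE, ADJ, AFJ, BDG, BDJ, BEJ, BFG, DEG, EGJ, FGJ

Hence C_0 ≅ Z^7, C_1 ≅ Z^18, C_2 ≅ Z^12.

Boundary ∂_1: C_1 → C_0 maps an edge to its endpoints' difference, ∂[p,q] = q − p.
This gives a 7×18 integer matrix of rank 6; reducing to Smith normal form yields diagonal entries (1,1,1,1,1,1).

∂_2: C_2 → C_1 maps a triangle to the signed sum of its edges. For instance
  ∂ABE = BE − AE + AB,
  ∂ABF = BF − AF + AB.
This gives a 18×12 integer matrix of rank 12; reducing to Smith normal form yields diagonal entries (1,1,1,1,1,1,1,1,1,1,1,2).

Reading off H_k = ker ∂_k / im ∂_{k+1}:

  H_0: rank C_0 − rank ∂_1 = 7 − 6 = 1, and the invariant factors of ∂_1 are all 1, so H_0 ≅ Z.
  H_1: rank ker ∂_1 − rank ∂_2 = (18 − 6) − 12 = 0, and ∂_2 has invariant factor 2 > 1, so H_1 ≅ Z/2Z.
  H_2: rank ker ∂_2 − rank ∂_3 = (12 − 12) − 0 = 0, and there is no ∂_3, so H_2 ≅ 0.

(K is a triangulation of the real projective plane RP^2.)

H_0 ≅ Z,  H_1 ≅ Z/2Z,  H_2 = 0.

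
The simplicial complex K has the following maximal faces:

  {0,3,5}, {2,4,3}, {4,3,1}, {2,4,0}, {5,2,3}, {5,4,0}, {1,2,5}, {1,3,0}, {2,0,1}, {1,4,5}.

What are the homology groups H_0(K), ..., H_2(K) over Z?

H_0 = Z,  H_1 = Z/2,  H_2 = 0.

Take the total order 0 < 1 < 2 < 3 < 4 < 5 on the vertex set. Then K (dimension 2) consists of the simplices:

  0-simplices (6): [0], [1], [2], [3], [4], [5]
  1-simplices (15): [0,1], [0,2], [0,3], [0,4], [0,5], [1,2], [1,3], [1,4], [1,5], [2,3], [2,4], [2,5], [3,4], [3,5], [4,5]
  2-simplices (10): [0,1,2], [0,1,3], [0,2,4], [0,3,5], [0,4,5], [1,2,5], [1,3,4], [1,4,5], [2,3,4], [2,3,5]

so the chain groups are C_0 ≅ Z^6, C_1 ≅ Z^15, C_2 ≅ Z^10.

The boundary map ∂_1: C_1 → C_0 sends each edge [p,q] (with p < q) to q − p. For instance
  ∂[3,5] = [5] − [3].
The 6×15 boundary matrix has rank 5 and Smith normal form diag(1,1,1,1,1).

The boundary map ∂_2: C_2 → C_1 sends each 2-simplex [p,q,r] to [q,r] − [p,r] + [p,q]. For instance
  ∂[0,2,4] = [2,4] − [0,4] + [0,2],
  ∂[1,2,5] = [2,5] − [1,5] + [1,2].
As a 15×10 matrix over Z this has rank 10, with invariant factors (1,1,1,1,1,1,1,1,1,2).

Now H_k = ker ∂_k / im ∂_{k+1}, so:

  H_0: rank C_0 − rank ∂_1 = 6 − 5 = 1, and the invariant factors of ∂_1 are all 1, so H_0 = Z.
  H_1: rank ker ∂_1 − rank ∂_2 = (15 − 5) − 10 = 0, and ∂_2 has invariant factor 2 > 1, so H_1 = Z/2.
  H_2: rank ker ∂_2 − rank ∂_3 = (10 − 10) − 0 = 0, and there is no ∂_3, so H_2 = 0.

(K is a triangulation of the real projective plane RP^2.)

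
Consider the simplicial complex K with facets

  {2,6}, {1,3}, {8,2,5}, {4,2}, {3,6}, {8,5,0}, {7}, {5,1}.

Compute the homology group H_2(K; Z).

H_2 ≅ 0.

Fix the vertex order 0 < 1 < 2 < 3 < 4 < 5 < 6 < 7 < 8 and write every simplex with vertices in increasing order. Then dim K = 2 and the simplices of K are:

  0-simplices (9): [0], [1], [2], [3], [4], [5], [6], [7], [8]
  1-simplices (10): [0,5], [0,8], [1,3], [1,5], [2,4], [2,5], [2,6], [2,8], [3,6], [5,8]
  2-simplices (2): [0,5,8], [2,5,8]

so the chain groups are C_0 ≅ Z^9, C_1 ≅ Z^10, C_2 ≅ Z^2.

∂_1: C_1 → C_0 sends each edge [p,q] (with p < q) to q − p. For instance
  ∂[5,8] = [8] − [5].
The resulting 9×10 matrix has rank 7, and its Smith normal form has invariant factors (1,1,1,1,1,1,1).

Boundary ∂_2: C_2 → C_1 sends each 2-simplex [p,q,r] to [q,r] − [p,r] + [p,q]. For instance
  ∂[2,5,8] = [5,8] − [2,8] + [2,5],
  ∂[0,5,8] = [5,8] − [0,8] + [0,5].
This gives a 10×2 integer matrix of rank 2; reducing to Smith normal form yields diagonal entries (1,1).

Now H_k = ker ∂_k / im ∂_{k+1}, so:

  H_2: rank ker ∂_2 − rank ∂_3 = (2 − 2) − 0 = 0, and there is no ∂_3, so H_2 = 0.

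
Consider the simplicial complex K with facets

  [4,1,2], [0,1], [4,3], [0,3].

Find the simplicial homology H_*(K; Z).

Order the vertices as 0 < 1 < 2 < 3 < 4. Listing each simplex with vertices in this order, K has dimension 2 with simplices:

  0-simplices (5): [0], [1], [2], [3], [4]
  1-simplices (6): [0,1], [0,3], [1,2], [1,4], [2,4], [3,4]
  2-simplices (1): [1,2,4]

giving chain groups C_0 ≅ Z^5, C_1 ≅ Z^6, C_2 ≅ Z^1.

Boundary ∂_1: C_1 → C_0 maps an edge to its endpoints' difference, ∂[p,q] = q − p.
This gives a 5×6 integer matrix of rank 4; reducing to Smith normal form yields diagonal entries (1,1,1,1).

Boundary ∂_2: C_2 → C_1 sends each 2-simplex [p,q,r] to [q,r] − [p,r] + [p,q]. For instance
  ∂[1,2,4] = [2,4] − [1,4] + [1,2].
This gives a 6×1 integer matrix of rank 1; reducing to Smith normal form yields diagonal entries (1).

From H_k ≅ ker(∂_k) / im(∂_{k+1}) we obtain:

  H_0: rank C_0 − rank ∂_1 = 5 − 4 = 1, and the invariant factors of ∂_1 are all 1, so H_0 ≅ Z.
  H_1: rank ker ∂_1 − rank ∂_2 = (6 − 4) − 1 = 1, and the invariant factors of ∂_2 are all 1, so H_1 ≅ Z.
  H_2: rank ker ∂_2 − rank ∂_3 = (1 − 1) − 0 = 0, and there is no ∂_3, so H_2 ≅ 0.

H_0 ≅ Z,  H_1 ≅ Z,  H_2 = 0.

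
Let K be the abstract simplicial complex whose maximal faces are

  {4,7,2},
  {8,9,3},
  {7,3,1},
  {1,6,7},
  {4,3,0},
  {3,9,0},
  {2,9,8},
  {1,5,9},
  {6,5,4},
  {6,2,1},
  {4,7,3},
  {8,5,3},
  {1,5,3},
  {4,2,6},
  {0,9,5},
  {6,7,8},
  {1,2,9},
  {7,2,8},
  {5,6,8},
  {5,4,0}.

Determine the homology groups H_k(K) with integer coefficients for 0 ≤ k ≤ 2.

Fix the vertex order 0 < 1 < 2 < 3 < 4 < 5 < 6 < 7 < 8 < 9 and write every simplex with vertices in increasing order. Then dim K = 2 and the simplices of K are:

  0-simplices (10): [0], [1], [2], [3], [4], [5], [6], [7], [8], [9]
  1-simplices (30): (30 of them)
  2-simplices (20): (20 of them)

Hence C_0 ≅ Z^10, C_1 ≅ Z^30, C_2 ≅ Z^20.

Boundary ∂_1: C_1 → C_0 is given by ∂[p,q] = [q] − [p].
This gives a 10×30 integer matrix of rank 9; reducing to Smith normal form yields diagonal entries (1,1,1,1,1,1,1,1,1).

Boundary ∂_2: C_2 → C_1 acts by ∂[p,q,r] = [q,r] − [p,r] + [p,q]. For instance
  ∂[3,4,7] = [4,7] − [3,7] + [3,4],
  ∂[3,8,9] = [8,9] − [3,9] + [3,8].
This gives a 30×20 integer matrix of rank 20; reducing to Smith normal form yields diagonal entries (1,1,1,1,1,1,1,1,1,1,1,1,1,1,1,1,1,1,1,2).

Reading off H_k = ker ∂_k / im ∂_{k+1}:

  H_0: rank C_0 − rank ∂_1 = 10 − 9 = 1, and the invariant factors of ∂_1 are all 1, so H_0 ≅ Z.
  H_1: rank ker ∂_1 − rank ∂_2 = (30 − 9) − 20 = 1, and ∂_2 has invariant factor 2 > 1, so H_1 ≅ Z ⊕ Z/2Z.
  H_2: rank ker ∂_2 − rank ∂_3 = (20 − 20) − 0 = 0, and there is no ∂_3, so H_2 ≅ 0.

As a check, the Euler characteristic is 10 − 30 + 20 = 0, which agrees with 1 − 1 + 0 = 0.

H_0 = Z,  H_1 = Z ⊕ Z/2Z,  H_2 = 0.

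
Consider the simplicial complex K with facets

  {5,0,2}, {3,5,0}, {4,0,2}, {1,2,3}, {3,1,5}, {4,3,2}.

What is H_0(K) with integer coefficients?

Order the vertices as 0 < 1 < 2 < 3 < 4 < 5. Listing each simplex with vertices in this order, K has dimension 2 with simplices:

  0-simplices (6): [0], [1], [2], [3], [4], [5]
  1-simplices (12): [0,2], [0,3], [0,4], [0,5], [1,2], [1,3], [1,5], [2,3], [2,4], [2,5], [3,4], [3,5]
  2-simplices (6): [0,2,4], [0,2,5], [0,3,5], [1,2,3], [1,3,5], [2,3,4]

so the chain groups are C_0 ≅ Z^6, C_1 ≅ Z^12, C_2 ≅ Z^6.

Boundary ∂_1: C_1 → C_0 maps an edge to its endpoints' difference, ∂[p,q] = q − p. For instance
  ∂[1,5] = [5] − [1].
As a 6×12 matrix over Z this has rank 5, with invariant factors (1,1,1,1,1).

Boundary ∂_2: C_2 → C_1 sends each 2-simplex [p,q,r] to [q,r] − [p,r] + [p,q]. For instance
  ∂[0,3,5] = [3,5] − [0,5] + [0,3],
  ∂[2,3,4] = [3,4] − [2,4] + [2,3].
As a 12×6 matrix over Z this has rank 6, with invariant factors (1,1,1,1,1,1).

Computing H_k = (kernel of ∂_k) / (image of ∂_{k+1}):

  H_0: rank C_0 − rank ∂_1 = 6 − 5 = 1, and the invariant factors of ∂_1 are all 1, so H_0 = Z.

H_0 = Z.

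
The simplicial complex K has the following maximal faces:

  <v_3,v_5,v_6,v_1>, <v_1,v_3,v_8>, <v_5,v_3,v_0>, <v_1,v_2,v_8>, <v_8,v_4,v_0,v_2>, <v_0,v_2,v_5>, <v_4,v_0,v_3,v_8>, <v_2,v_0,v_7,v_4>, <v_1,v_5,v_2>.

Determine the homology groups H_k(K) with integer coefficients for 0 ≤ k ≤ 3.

H_0 ≅ Z,  H_1 = 0,  H_2 ≅ Z,  H_3 = 0.

Take the total order v_0 < v_1 < v_2 < v_3 < v_4 < v_5 < v_6 < v_7 < v_8 on the vertex set. Then K (dimension 3) consists of the simplices:

  0-simplices (9): [v_0], [v_1], [v_2], [v_3], [v_4], [v_5], [v_6], [v_7], [v_8]
  1-simplices (22): (22 of them)
  2-simplices (19): (19 of them)
  3-simplices (4): [v_0,v_2,v_4,v_7], [v_0,v_2,v_4,v_8], [v_0,v_3,v_4,v_8], [v_1,v_3,v_5,v_6]

giving chain groups C_0 ≅ Z^9, C_1 ≅ Z^22, C_2 ≅ Z^19, C_3 ≅ Z^4.

∂_1: C_1 → C_0 is given by ∂[p,q] = [q] − [p].
This gives a 9×22 integer matrix of rank 8; reducing to Smith normal form yields diagonal entries (1,1,1,1,1,1,1,1).

Boundary ∂_2: C_2 → C_1 sends each 2-simplex [p,q,r] to [q,r] − [p,r] + [p,q]. For instance
  ∂[v_0,v_3,v_8] = [v_3,v_8] − [v_0,v_8] + [v_0,v_3],
  ∂[v_1,v_5,v_6] = [v_5,v_6] − [v_1,v_6] + [v_1,v_5].
The resulting 22×19 matrix has rank 14, and its Smith normal form has invariant factors (1,1,1,1,1,1,1,1,1,1,1,1,1,1).

Boundary ∂_3: C_3 → C_2 sends each 3-simplex σ to the alternating sum Σ_i (−1)^i (σ with its i-th vertex removed). For instance
  ∂[v_1,v_3,v_5,v_6] = [v_3,v_5,v_6] − [v_1,v_5,v_6] + [v_1,v_3,v_6] − [v_1,v_3,v_5],
  ∂[v_0,v_3,v_4,v_8] = [v_3,v_4,v_8] − [v_0,v_4,v_8] + [v_0,v_3,v_8] − [v_0,v_3,v_4].
This gives a 19×4 integer matrix of rank 4; reducing to Smith normal form yields diagonal entries (1,1,1,1).

From H_k ≅ ker(∂_k) / im(∂_{k+1}) we obtain:

  H_0: rank C_0 − rank ∂_1 = 9 − 8 = 1, and the invariant factors of ∂_1 are all 1, so H_0 = Z.
  H_1: rank ker ∂_1 − rank ∂_2 = (22 − 8) − 14 = 0, and the invariant factors of ∂_2 are all 1, so H_1 = 0.
  H_2: rank ker ∂_2 − rank ∂_3 = (19 − 14) − 4 = 1, and the invariant factors of ∂_3 are all 1, so H_2 = Z.
  H_3: rank ker ∂_3 − rank ∂_4 = (4 − 4) − 0 = 0, and there is no ∂_4, so H_3 = 0.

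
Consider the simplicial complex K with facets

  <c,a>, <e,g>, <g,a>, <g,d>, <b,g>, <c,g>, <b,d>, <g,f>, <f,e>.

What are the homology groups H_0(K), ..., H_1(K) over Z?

Fix the vertex order a < b < c < d < e < f < g and write every simplex with vertices in increasing order. Then dim K = 1 and the simplices of K are:

  0-simplices (7): a, b, c, d, e, f, g
  1-simplices (9): ac, ag, bd, bg, cg, dg, ef, eg, fg

Hence C_0 ≅ Z^7, C_1 ≅ Z^9.

∂_1: C_1 → C_0 maps an edge to its endpoints' difference, ∂[p,q] = q − p.
This gives a 7×9 integer matrix of rank 6; reducing to Smith normal form yields diagonal entries (1,1,1,1,1,1).

Now H_k = ker ∂_k / im ∂_{k+1}, so:

  H_0: rank C_0 − rank ∂_1 = 7 − 6 = 1, and the invariant factors of ∂_1 are all 1, so H_0 = Z.
  H_1: rank ker ∂_1 − rank ∂_2 = (9 − 6) − 0 = 3, and there is no ∂_2, so H_1 = Z^3.

H_0 = Z,  H_1 = Z^3.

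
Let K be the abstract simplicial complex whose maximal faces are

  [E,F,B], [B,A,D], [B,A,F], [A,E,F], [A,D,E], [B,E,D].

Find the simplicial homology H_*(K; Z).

We work with the vertex ordering A < B < D < E < F. The simplices of K, each written with vertices in increasing order, are:

  0-simplices (5): A, B, D, E, F
  1-simplices (9): AB, AD, AE, AF, BD, BE, BF, DE, EF
  2-simplices (6): ABD, ABF, ADE, AEF, BDE, BEF

giving chain groups C_0 ≅ Z^5, C_1 ≅ Z^9, C_2 ≅ Z^6.

∂_1: C_1 → C_0 maps an edge to its endpoints' difference, ∂[p,q] = q − p.
The 5×9 boundary matrix has rank 4 and Smith normal form diag(1,1,1,1).

Boundary ∂_2: C_2 → C_1 sends each 2-simplex [p,q,r] to [q,r] − [p,r] + [p,q]. For instance
  ∂ABD = BD − AD + AB,
  ∂ADE = DE − AE + AD.
The resulting 9×6 matrix has rank 5, and its Smith normal form has invariant factors (1,1,1,1,1).

Computing H_k = (kernel of ∂_k) / (image of ∂_{k+1}):

  H_0: rank C_0 − rank ∂_1 = 5 − 4 = 1, and the invariant factors of ∂_1 are all 1, so H_0 ≅ Z.
  H_1: rank ker ∂_1 − rank ∂_2 = (9 − 4) − 5 = 0, and the invariant factors of ∂_2 are all 1, so H_1 ≅ 0.
  H_2: rank ker ∂_2 − rank ∂_3 = (6 − 5) − 0 = 1, and there is no ∂_3, so H_2 ≅ Z.

As a check, the Euler characteristic is 5 − 9 + 6 = 2, which agrees with 1 − 0 + 1 = 2.

H_0 ≅ Z,  H_1 = 0,  H_2 ≅ Z.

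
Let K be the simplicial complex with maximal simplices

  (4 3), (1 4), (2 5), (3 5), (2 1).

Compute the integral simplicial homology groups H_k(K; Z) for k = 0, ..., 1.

H_0 ≅ Z,  H_1 ≅ Z.

We work with the vertex ordering 1 < 2 < 3 < 4 < 5. The simplices of K, each written with vertices in increasing order, are:

  0-simplices (5): [1], [2], [3], [4], [5]
  1-simplices (5): [1,2], [1,4], [2,5], [3,4], [3,5]

giving chain groups C_0 ≅ Z^5, C_1 ≅ Z^5.

∂_1: C_1 → C_0 is given by ∂[p,q] = [q] − [p].
The 5×5 boundary matrix has rank 4 and Smith normal form diag(1,1,1,1).

Computing H_k = (kernel of ∂_k) / (image of ∂_{k+1}):

  H_0: rank C_0 − rank ∂_1 = 5 − 4 = 1, and the invariant factors of ∂_1 are all 1, so H_0 = Z.
  H_1: rank ker ∂_1 − rank ∂_2 = (5 − 4) − 0 = 1, and there is no ∂_2, so H_1 = Z.

As a check, the Euler characteristic is 5 − 5 = 0, which agrees with 1 − 1 = 0.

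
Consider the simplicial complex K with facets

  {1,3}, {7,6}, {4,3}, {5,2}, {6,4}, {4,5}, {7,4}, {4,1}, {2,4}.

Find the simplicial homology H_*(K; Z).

H_0 = Z,  H_1 = Z^3.

Take the total order 1 < 2 < 3 < 4 < 5 < 6 < 7 on the vertex set. Then K (dimension 1) consists of the simplices:

  0-simplices (7): [1], [2], [3], [4], [5], [6], [7]
  1-simplices (9): [1,3], [1,4], [2,4], [2,5], [3,4], [4,5], [4,6], [4,7], [6,7]

so the chain groups are C_0 ≅ Z^7, C_1 ≅ Z^9.

∂_1: C_1 → C_0 maps an edge to its endpoints' difference, ∂[p,q] = q − p. For instance
  ∂[2,4] = [4] − [2].
As a 7×9 matrix over Z this has rank 6, with invariant factors (1,1,1,1,1,1).

Computing H_k = (kernel of ∂_k) / (image of ∂_{k+1}):

  H_0: rank C_0 − rank ∂_1 = 7 − 6 = 1, and the invariant factors of ∂_1 are all 1, so H_0 = Z.
  H_1: rank ker ∂_1 − rank ∂_2 = (9 − 6) − 0 = 3, and there is no ∂_2, so H_1 = Z^3.

As a check, the Euler characteristic is 7 − 9 = -2, which agrees with 1 − 3 = -2.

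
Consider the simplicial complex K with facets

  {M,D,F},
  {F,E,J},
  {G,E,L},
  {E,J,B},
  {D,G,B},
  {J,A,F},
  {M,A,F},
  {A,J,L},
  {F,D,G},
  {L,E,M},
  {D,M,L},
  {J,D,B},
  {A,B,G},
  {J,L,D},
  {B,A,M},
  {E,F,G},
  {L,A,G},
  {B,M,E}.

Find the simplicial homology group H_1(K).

K has 9 vertices, 27 edges, 18 triangles.
rank ∂_1 = 8, rank ∂_2 = 17 ⇒ b_1 = 27 − 8 − 17 = 2; all invariant factors of ∂_2 are 1 so no torsion. So H_1 ≅ Z^2.

H_1 = Z^2.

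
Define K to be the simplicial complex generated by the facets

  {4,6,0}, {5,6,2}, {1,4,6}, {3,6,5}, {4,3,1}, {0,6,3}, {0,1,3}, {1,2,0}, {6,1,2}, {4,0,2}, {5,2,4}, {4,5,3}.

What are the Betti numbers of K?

b_0 = 1, b_1 = 0, b_2 = 0.

K has 7 vertices, 18 edges, 12 triangles.
rank ∂_0 = 0, rank ∂_1 = 6 ⇒ b_0 = 7 − 0 − 6 = 1; all invariant factors of ∂_1 are 1 so no torsion. So H_0 ≅ Z.
rank ∂_1 = 6, rank ∂_2 = 12 ⇒ b_1 = 18 − 6 − 12 = 0; ∂_2 has invariant factor(s) [2] giving torsion. So H_1 ≅ Z_2.
rank ∂_2 = 12, rank ∂_3 = 0 ⇒ b_2 = 12 − 12 − 0 = 0. So H_2 ≅ 0.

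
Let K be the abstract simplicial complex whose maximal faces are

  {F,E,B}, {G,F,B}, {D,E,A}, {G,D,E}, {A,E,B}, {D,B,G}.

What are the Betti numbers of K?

Take the total order A < B < D < E < F < G on the vertex set. Then K (dimension 2) consists of the simplices:

  0-simplices (6): A, B, D, E, F, G
  1-simplices (12): AB, AD, AE, BD, BE, BF, BG, DE, DG, EF, EG, FG
  2-simplices (6): ABE, ADE, BDG, BEF, BFG, DEG

so the chain groups are C_0 ≅ Z^6, C_1 ≅ Z^12, C_2 ≅ Z^6.

Boundary ∂_1: C_1 → C_0 sends each edge [p,q] (with p < q) to q − p. For instance
  ∂AB = B − A.
The resulting 6×12 matrix has rank 5, and its Smith normal form has invariant factors (1,1,1,1,1).

The boundary map ∂_2: C_2 → C_1 maps a triangle to the signed sum of its edges. For instance
  ∂BEF = EF − BF + BE,
  ∂DEG = EG − DG + DE.
The 12×6 boundary matrix has rank 6 and Smith normal form diag(1,1,1,1,1,1).

From H_k ≅ ker(∂_k) / im(∂_{k+1}) we obtain:

  H_0: rank C_0 − rank ∂_1 = 6 − 5 = 1, and the invariant factors of ∂_1 are all 1, so H_0 = Z.
  H_1: rank ker ∂_1 − rank ∂_2 = (12 − 5) − 6 = 1, and the invariant factors of ∂_2 are all 1, so H_1 = Z.
  H_2: rank ker ∂_2 − rank ∂_3 = (6 − 6) − 0 = 0, and there is no ∂_3, so H_2 = 0.

As a check, the Euler characteristic is 6 − 12 + 6 = 0, which agrees with 1 − 1 + 0 = 0.
(K is a triangulation of the cylinder S^1 x I.)

Hence the Betti numbers are b_0 = 1, b_1 = 1, b_2 = 0.

b_0 = 1, b_1 = 1, b_2 = 0.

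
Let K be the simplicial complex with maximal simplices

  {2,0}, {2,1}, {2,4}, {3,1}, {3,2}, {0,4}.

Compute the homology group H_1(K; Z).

H_1 ≅ Z^2.

Fix the vertex order 0 < 1 < 2 < 3 < 4 and write every simplex with vertices in increasing order. Then dim K = 1 and the simplices of K are:

  0-simplices (5): [0], [1], [2], [3], [4]
  1-simplices (6): [0,2], [0,4], [1,2], [1,3], [2,3], [2,4]

Hence C_0 ≅ Z^5, C_1 ≅ Z^6.

The boundary map ∂_1: C_1 → C_0 maps an edge to its endpoints' difference, ∂[p,q] = q − p.
This gives a 5×6 integer matrix of rank 4; reducing to Smith normal form yields diagonal entries (1,1,1,1).

Computing H_k = (kernel of ∂_k) / (image of ∂_{k+1}):

  H_1: rank ker ∂_1 − rank ∂_2 = (6 − 4) − 0 = 2, and there is no ∂_2, so H_1 = Z^2.

(K is a triangulation of a wedge of 2 circles.)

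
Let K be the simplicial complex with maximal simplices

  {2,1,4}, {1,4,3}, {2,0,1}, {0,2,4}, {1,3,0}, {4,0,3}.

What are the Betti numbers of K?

b_0 = 1, b_1 = 0, b_2 = 1.

Take the total order 0 < 1 < 2 < 3 < 4 on the vertex set. Then K (dimension 2) consists of the simplices:

  0-simplices (5): [0], [1], [2], [3], [4]
  1-simplices (9): [0,1], [0,2], [0,3], [0,4], [1,2], [1,3], [1,4], [2,4], [3,4]
  2-simplices (6): [0,1,2], [0,1,3], [0,2,4], [0,3,4], [1,2,4], [1,3,4]

so the chain groups are C_0 ≅ Z^5, C_1 ≅ Z^9, C_2 ≅ Z^6.

Boundary ∂_1: C_1 → C_0 sends each edge [p,q] (with p < q) to q − p.
This gives a 5×9 integer matrix of rank 4; reducing to Smith normal form yields diagonal entries (1,1,1,1).

Boundary ∂_2: C_2 → C_1 sends each 2-simplex [p,q,r] to [q,r] − [p,r] + [p,q]. For instance
  ∂[1,2,4] = [2,4] − [1,4] + [1,2],
  ∂[0,3,4] = [3,4] − [0,4] + [0,3].
The 9×6 boundary matrix has rank 5 and Smith normal form diag(1,1,1,1,1).

Computing H_k = (kernel of ∂_k) / (image of ∂_{k+1}):

  H_0: rank C_0 − rank ∂_1 = 5 − 4 = 1, and the invariant factors of ∂_1 are all 1, so H_0 = Z.
  H_1: rank ker ∂_1 − rank ∂_2 = (9 − 4) − 5 = 0, and the invariant factors of ∂_2 are all 1, so H_1 = 0.
  H_2: rank ker ∂_2 − rank ∂_3 = (6 − 5) − 0 = 1, and there is no ∂_3, so H_2 = Z.

Hence the Betti numbers are b_0 = 1, b_1 = 0, b_2 = 1.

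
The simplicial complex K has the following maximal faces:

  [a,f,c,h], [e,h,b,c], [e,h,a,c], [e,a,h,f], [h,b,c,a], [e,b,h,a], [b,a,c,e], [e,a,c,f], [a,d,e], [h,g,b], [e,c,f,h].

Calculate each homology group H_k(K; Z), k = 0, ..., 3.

H_0 ≅ Z,  H_1 = 0,  H_2 = 0,  H_3 ≅ Z^2.

Order the vertices as a < b < c < d < e < f < g < h. Listing each simplex with vertices in this order, K has dimension 3 with simplices:

  0-simplices (8): a, b, c, d, e, f, g, h
  1-simplices (18): ab, ac, ad, ae, af, ah, bc, be, bg, bh, ce, cf, ch, de, ef, eh, fh, gh
  2-simplices (18): abc, abe, abh, ace, acf, ach, ade, aef, aeh, afh, bce, bch, beh, bgh, cef, ceh, cfh, efh
  3-simplices (9): abce, abch, abeh, acef, aceh, acfh, aefh, bceh, cefh

Hence C_0 ≅ Z^8, C_1 ≅ Z^18, C_2 ≅ Z^18, C_3 ≅ Z^9.

Boundary ∂_1: C_1 → C_0 is given by ∂[p,q] = [q] − [p].
This gives a 8×18 integer matrix of rank 7; reducing to Smith normal form yields diagonal entries (1,1,1,1,1,1,1).

Boundary ∂_2: C_2 → C_1 sends each 2-simplex [p,q,r] to [q,r] − [p,r] + [p,q]. For instance
  ∂aef = ef − af + ae,
  ∂ceh = eh − ch + ce.
The 18×18 boundary matrix has rank 11 and Smith normal form diag(1,1,1,1,1,1,1,1,1,1,1).

Boundary ∂_3: C_3 → C_2 sends each 3-simplex σ to the alternating sum Σ_i (−1)^i (σ with its i-th vertex removed). For instance
  ∂cefh = efh − cfh + ceh − cef,
  ∂aceh = ceh − aeh + ach − ace.
This gives a 18×9 integer matrix of rank 7; reducing to Smith normal form yields diagonal entries (1,1,1,1,1,1,1).

Computing H_k = (kernel of ∂_k) / (image of ∂_{k+1}):

  H_0: rank C_0 − rank ∂_1 = 8 − 7 = 1, and the invariant factors of ∂_1 are all 1, so H_0 = Z.
  H_1: rank ker ∂_1 − rank ∂_2 = (18 − 7) − 11 = 0, and the invariant factors of ∂_2 are all 1, so H_1 = 0.
  H_2: rank ker ∂_2 − rank ∂_3 = (18 − 11) − 7 = 0, and the invariant factors of ∂_3 are all 1, so H_2 = 0.
  H_3: rank ker ∂_3 − rank ∂_4 = (9 − 7) − 0 = 2, and there is no ∂_4, so H_3 = Z^2.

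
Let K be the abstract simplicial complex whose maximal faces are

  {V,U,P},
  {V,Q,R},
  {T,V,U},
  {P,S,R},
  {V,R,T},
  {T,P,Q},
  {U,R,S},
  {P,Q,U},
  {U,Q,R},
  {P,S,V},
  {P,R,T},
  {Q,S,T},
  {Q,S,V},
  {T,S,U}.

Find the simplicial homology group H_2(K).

Order the vertices as P < Q < R < S < T < U < V. Listing each simplex with vertices in this order, K has dimension 2 with simplices:

  0-simplices (7): P, Q, R, S, T, U, V
  1-simplices (21): PQ, PR, PS, PT, PU, PV, QR, QS, QT, QU, QV, RS, RT, RU, RV, ST, SU, SV, TU, TV, UV
  2-simplices (14): PQT, PQU, PRS, PRT, PSV, PUV, QRU, QRV, QST, QSV, RSU, RTV, STU, TUV

giving chain groups C_0 ≅ Z^7, C_1 ≅ Z^21, C_2 ≅ Z^14.

The boundary map ∂_1: C_1 → C_0 sends each edge [p,q] (with p < q) to q − p.
The resulting 7×21 matrix has rank 6, and its Smith normal form has invariant factors (1,1,1,1,1,1).

The boundary map ∂_2: C_2 → C_1 acts by ∂[p,q,r] = [q,r] − [p,r] + [p,q]. For instance
  ∂PRS = RS − PS + PR,
  ∂PQU = QU − PU + PQ.
As a 21×14 matrix over Z this has rank 13, with invariant factors (1,1,1,1,1,1,1,1,1,1,1,1,1).

From H_k ≅ ker(∂_k) / im(∂_{k+1}) we obtain:

  H_2: rank ker ∂_2 − rank ∂_3 = (14 − 13) − 0 = 1, and there is no ∂_3, so H_2 ≅ Z.

H_2 = Z.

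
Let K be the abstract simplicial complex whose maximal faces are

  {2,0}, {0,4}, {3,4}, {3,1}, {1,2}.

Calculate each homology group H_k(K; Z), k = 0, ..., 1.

Take the total order 0 < 1 < 2 < 3 < 4 on the vertex set. Then K (dimension 1) consists of the simplices:

  0-simplices (5): [0], [1], [2], [3], [4]
  1-simplices (5): [0,2], [0,4], [1,2], [1,3], [3,4]

so the chain groups are C_0 ≅ Z^5, C_1 ≅ Z^5.

Boundary ∂_1: C_1 → C_0 sends each edge [p,q] (with p < q) to q − p. For instance
  ∂[3,4] = [4] − [3].
This gives a 5×5 integer matrix of rank 4; reducing to Smith normal form yields diagonal entries (1,1,1,1).

From H_k ≅ ker(∂_k) / im(∂_{k+1}) we obtain:

  H_0: rank C_0 − rank ∂_1 = 5 − 4 = 1, and the invariant factors of ∂_1 are all 1, so H_0 ≅ Z.
  H_1: rank ker ∂_1 − rank ∂_2 = (5 − 4) − 0 = 1, and there is no ∂_2, so H_1 ≅ Z.

As a check, the Euler characteristic is 5 − 5 = 0, which agrees with 1 − 1 = 0.
(K is a triangulation of the circle S^1.)

H_0 = Z,  H_1 = Z.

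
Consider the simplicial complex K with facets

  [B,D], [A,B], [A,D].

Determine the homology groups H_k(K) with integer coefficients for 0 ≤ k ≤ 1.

H_0 = Z,  H_1 = Z.

Order the vertices as A < B < D. Listing each simplex with vertices in this order, K has dimension 1 with simplices:

  0-simplices (3): A, B, D
  1-simplices (3): AB, AD, BD

Hence C_0 ≅ Z^3, C_1 ≅ Z^3.

The boundary map ∂_1: C_1 → C_0 is given by ∂[p,q] = [q] − [p].
The 3×3 boundary matrix has rank 2 and Smith normal form diag(1,1).

Reading off H_k = ker ∂_k / im ∂_{k+1}:

  H_0: rank C_0 − rank ∂_1 = 3 − 2 = 1, and the invariant factors of ∂_1 are all 1, so H_0 = Z.
  H_1: rank ker ∂_1 − rank ∂_2 = (3 − 2) − 0 = 1, and there is no ∂_2, so H_1 = Z.

As a check, the Euler characteristic is 3 − 3 = 0, which agrees with 1 − 1 = 0.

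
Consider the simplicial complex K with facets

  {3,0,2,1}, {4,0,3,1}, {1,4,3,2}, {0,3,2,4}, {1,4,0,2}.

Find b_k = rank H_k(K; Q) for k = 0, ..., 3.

b_0 = 1, b_1 = 0, b_2 = 0, b_3 = 1.

K has 5 vertices, 10 edges, 10 triangles, 5 3-simplices.
rank ∂_0 = 0, rank ∂_1 = 4 ⇒ b_0 = 5 − 0 − 4 = 1; all invariant factors of ∂_1 are 1 so no torsion. So H_0 = Z.
rank ∂_1 = 4, rank ∂_2 = 6 ⇒ b_1 = 10 − 4 − 6 = 0; all invariant factors of ∂_2 are 1 so no torsion. So H_1 = 0.
rank ∂_2 = 6, rank ∂_3 = 4 ⇒ b_2 = 10 − 6 − 4 = 0; all invariant factors of ∂_3 are 1 so no torsion. So H_2 = 0.
rank ∂_3 = 4, rank ∂_4 = 0 ⇒ b_3 = 5 − 4 − 0 = 1. So H_3 = Z.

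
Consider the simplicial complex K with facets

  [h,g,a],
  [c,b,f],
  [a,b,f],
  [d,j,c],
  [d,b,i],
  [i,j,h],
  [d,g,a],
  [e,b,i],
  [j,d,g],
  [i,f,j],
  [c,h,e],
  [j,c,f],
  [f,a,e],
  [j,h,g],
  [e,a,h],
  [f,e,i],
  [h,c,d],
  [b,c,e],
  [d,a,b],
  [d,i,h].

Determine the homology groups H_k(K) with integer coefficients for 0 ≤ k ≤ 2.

H_0 ≅ Z,  H_1 ≅ Z ⊕ Z/2,  H_2 = 0.

We work with the vertex ordering a < b < c < d < e < f < g < h < i < j. The simplices of K, each written with vertices in increasing order, are:

  0-simplices (10): a, b, c, d, e, f, g, h, i, j
  1-simplices (30): ab, ad, ae, af, ag, ah, bc, bd, be, bf, bi, cd, ce, cf, ch, cj, dg, dh, di, dj, ef, eh, ei, fi, fj, gh, gj, hi, hj, ij
  2-simplices (20): abd, abf, adg, aef, aeh, agh, bce, bcf, bdi, bei, cdh, cdj, ceh, cfj, dgj, dhi, efi, fij, ghj, hij

giving chain groups C_0 ≅ Z^10, C_1 ≅ Z^30, C_2 ≅ Z^20.

The boundary map ∂_1: C_1 → C_0 maps an edge to its endpoints' difference, ∂[p,q] = q − p. For instance
  ∂ij = j − i.
The 10×30 boundary matrix has rank 9 and Smith normal form diag(1,1,1,1,1,1,1,1,1).

∂_2: C_2 → C_1 maps a triangle to the signed sum of its edges. For instance
  ∂abd = bd − ad + ab,
  ∂agh = gh − ah + ag.
As a 30×20 matrix over Z this has rank 20, with invariant factors (1,1,1,1,1,1,1,1,1,1,1,1,1,1,1,1,1,1,1,2).

Reading off H_k = ker ∂_k / im ∂_{k+1}:

  H_0: rank C_0 − rank ∂_1 = 10 − 9 = 1, and the invariant factors of ∂_1 are all 1, so H_0 ≅ Z.
  H_1: rank ker ∂_1 − rank ∂_2 = (30 − 9) − 20 = 1, and ∂_2 has invariant factor 2 > 1, so H_1 ≅ Z ⊕ Z/2.
  H_2: rank ker ∂_2 − rank ∂_3 = (20 − 20) − 0 = 0, and there is no ∂_3, so H_2 ≅ 0.

(K is a triangulation of the Klein bottle.)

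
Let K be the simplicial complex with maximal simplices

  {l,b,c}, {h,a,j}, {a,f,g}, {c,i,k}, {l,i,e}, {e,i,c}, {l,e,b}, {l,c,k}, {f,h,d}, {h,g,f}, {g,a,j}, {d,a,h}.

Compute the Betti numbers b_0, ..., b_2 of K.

Fix the vertex order a < b < c < d < e < f < g < h < i < j < k < l and write every simplex with vertices in increasing order. Then dim K = 2 and the simplices of K are:

  0-simplices (12): a, b, c, d, e, f, g, h, i, j, k, l
  1-simplices (24): ad, af, ag, ah, aj, bc, be, bl, ce, ci, ck, cl, df, dh, ei, el, fg, fh, gh, gj, hj, ik, il, kl
  2-simplices (12): adh, afg, agj, ahj, bcl, bel, cei, cik, ckl, dfh, eil, fgh

so the chain groups are C_0 ≅ Z^12, C_1 ≅ Z^24, C_2 ≅ Z^12.

∂_1: C_1 → C_0 maps an edge to its endpoints' difference, ∂[p,q] = q − p.
The resulting 12×24 matrix has rank 10, and its Smith normal form has invariant factors (1,1,1,1,1,1,1,1,1,1).

The boundary map ∂_2: C_2 → C_1 sends each 2-simplex [p,q,r] to [q,r] − [p,r] + [p,q]. For instance
  ∂bcl = cl − bl + bc,
  ∂cei = ei − ci + ce.
The resulting 24×12 matrix has rank 12, and its Smith normal form has invariant factors (1,1,1,1,1,1,1,1,1,1,1,1).

Reading off H_k = ker ∂_k / im ∂_{k+1}:

  H_0: rank C_0 − rank ∂_1 = 12 − 10 = 2, and the invariant factors of ∂_1 are all 1, so H_0 ≅ Z^2.
  H_1: rank ker ∂_1 − rank ∂_2 = (24 − 10) − 12 = 2, and the invariant factors of ∂_2 are all 1, so H_1 ≅ Z^2.
  H_2: rank ker ∂_2 − rank ∂_3 = (12 − 12) − 0 = 0, and there is no ∂_3, so H_2 ≅ 0.

Hence the Betti numbers are b_0 = 2, b_1 = 2, b_2 = 0.

b_0 = 2, b_1 = 2, b_2 = 0.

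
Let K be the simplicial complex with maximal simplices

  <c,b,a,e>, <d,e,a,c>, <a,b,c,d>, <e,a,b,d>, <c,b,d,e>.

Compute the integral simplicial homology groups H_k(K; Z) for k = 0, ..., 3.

H_0 ≅ Z,  H_1 = 0,  H_2 = 0,  H_3 ≅ Z.

Take the total order a < b < c < d < e on the vertex set. Then K (dimension 3) consists of the simplices:

  0-simplices (5): a, b, c, d, e
  1-simplices (10): ab, ac, ad, ae, bc, bd, be, cd, ce, de
  2-simplices (10): abc, abd, abe, acd, ace, ade, bcd, bce, bde, cde
  3-simplices (5): abcd, abce, abde, acde, bcde

so the chain groups are C_0 ≅ Z^5, C_1 ≅ Z^10, C_2 ≅ Z^10, C_3 ≅ Z^5.

Boundary ∂_1: C_1 → C_0 sends each edge [p,q] (with p < q) to q − p. For instance
  ∂cd = d − c.
The resulting 5×10 matrix has rank 4, and its Smith normal form has invariant factors (1,1,1,1).

∂_2: C_2 → C_1 sends each 2-simplex [p,q,r] to [q,r] − [p,r] + [p,q]. For instance
  ∂abd = bd − ad + ab,
  ∂abe = be − ae + ab.
As a 10×10 matrix over Z this has rank 6, with invariant factors (1,1,1,1,1,1).

∂_3: C_3 → C_2 sends each 3-simplex σ to the alternating sum Σ_i (−1)^i (σ with its i-th vertex removed). For instance
  ∂abce = bce − ace + abe − abc,
  ∂acde = cde − ade + ace − acd.
The resulting 10×5 matrix has rank 4, and its Smith normal form has invariant factors (1,1,1,1).

Computing H_k = (kernel of ∂_k) / (image of ∂_{k+1}):

  H_0: rank C_0 − rank ∂_1 = 5 − 4 = 1, and the invariant factors of ∂_1 are all 1, so H_0 = Z.
  H_1: rank ker ∂_1 − rank ∂_2 = (10 − 4) − 6 = 0, and the invariant factors of ∂_2 are all 1, so H_1 = 0.
  H_2: rank ker ∂_2 − rank ∂_3 = (10 − 6) − 4 = 0, and the invariant factors of ∂_3 are all 1, so H_2 = 0.
  H_3: rank ker ∂_3 − rank ∂_4 = (5 − 4) − 0 = 1, and there is no ∂_4, so H_3 = Z.

As a check, the Euler characteristic is 5 − 10 + 10 − 5 = 0, which agrees with 1 − 0 + 0 − 1 = 0.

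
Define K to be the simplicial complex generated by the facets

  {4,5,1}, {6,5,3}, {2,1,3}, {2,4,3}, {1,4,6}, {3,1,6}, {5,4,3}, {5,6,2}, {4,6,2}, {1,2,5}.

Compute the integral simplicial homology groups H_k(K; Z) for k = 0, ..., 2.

H_0 ≅ Z,  H_1 ≅ Z/2,  H_2 = 0.

We work with the vertex ordering 1 < 2 < 3 < 4 < 5 < 6. The simplices of K, each written with vertices in increasing order, are:

  0-simplices (6): [1], [2], [3], [4], [5], [6]
  1-simplices (15): [1,2], [1,3], [1,4], [1,5], [1,6], [2,3], [2,4], [2,5], [2,6], [3,4], [3,5], [3,6], [4,5], [4,6], [5,6]
  2-simplices (10): [1,2,3], [1,2,5], [1,3,6], [1,4,5], [1,4,6], [2,3,4], [2,4,6], [2,5,6], [3,4,5], [3,5,6]

Hence C_0 ≅ Z^6, C_1 ≅ Z^15, C_2 ≅ Z^10.

Boundary ∂_1: C_1 → C_0 sends each edge [p,q] (with p < q) to q − p. For instance
  ∂[1,5] = [5] − [1].
The 6×15 boundary matrix has rank 5 and Smith normal form diag(1,1,1,1,1).

∂_2: C_2 → C_1 maps a triangle to the signed sum of its edges. For instance
  ∂[2,3,4] = [3,4] − [2,4] + [2,3],
  ∂[1,2,3] = [2,3] − [1,3] + [1,2].
As a 15×10 matrix over Z this has rank 10, with invariant factors (1,1,1,1,1,1,1,1,1,2).

Reading off H_k = ker ∂_k / im ∂_{k+1}:

  H_0: rank C_0 − rank ∂_1 = 6 − 5 = 1, and the invariant factors of ∂_1 are all 1, so H_0 = Z.
  H_1: rank ker ∂_1 − rank ∂_2 = (15 − 5) − 10 = 0, and ∂_2 has invariant factor 2 > 1, so H_1 = Z/2.
  H_2: rank ker ∂_2 − rank ∂_3 = (10 − 10) − 0 = 0, and there is no ∂_3, so H_2 = 0.

As a check, the Euler characteristic is 6 − 15 + 10 = 1, which agrees with 1 − 0 + 0 = 1.
(K is a triangulation of the real projective plane RP^2.)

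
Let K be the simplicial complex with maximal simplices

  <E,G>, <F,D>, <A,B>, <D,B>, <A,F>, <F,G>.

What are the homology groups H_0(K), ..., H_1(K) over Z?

H_0 = Z,  H_1 = Z.

K has 6 vertices, 6 edges.
rank ∂_0 = 0, rank ∂_1 = 5 ⇒ b_0 = 6 − 0 − 5 = 1; all invariant factors of ∂_1 are 1 so no torsion. So H_0 = Z.
rank ∂_1 = 5, rank ∂_2 = 0 ⇒ b_1 = 6 − 5 − 0 = 1. So H_1 = Z.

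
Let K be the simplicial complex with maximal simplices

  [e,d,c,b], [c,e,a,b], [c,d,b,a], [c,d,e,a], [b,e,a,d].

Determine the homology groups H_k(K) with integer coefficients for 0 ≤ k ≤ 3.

H_0 = Z,  H_1 = 0,  H_2 = 0,  H_3 = Z.

K has 5 vertices, 10 edges, 10 triangles, 5 3-simplices.
rank ∂_0 = 0, rank ∂_1 = 4 ⇒ b_0 = 5 − 0 − 4 = 1; all invariant factors of ∂_1 are 1 so no torsion. So H_0 ≅ Z.
rank ∂_1 = 4, rank ∂_2 = 6 ⇒ b_1 = 10 − 4 − 6 = 0; all invariant factors of ∂_2 are 1 so no torsion. So H_1 ≅ 0.
rank ∂_2 = 6, rank ∂_3 = 4 ⇒ b_2 = 10 − 6 − 4 = 0; all invariant factors of ∂_3 are 1 so no torsion. So H_2 ≅ 0.
rank ∂_3 = 4, rank ∂_4 = 0 ⇒ b_3 = 5 − 4 − 0 = 1. So H_3 ≅ Z.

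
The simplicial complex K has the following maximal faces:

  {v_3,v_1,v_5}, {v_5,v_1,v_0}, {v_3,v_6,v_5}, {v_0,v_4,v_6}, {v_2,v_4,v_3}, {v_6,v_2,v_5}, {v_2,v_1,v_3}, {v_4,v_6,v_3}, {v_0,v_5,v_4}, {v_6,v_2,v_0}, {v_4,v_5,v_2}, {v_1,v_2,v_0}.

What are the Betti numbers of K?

Take the total order v_0 < v_1 < v_2 < v_3 < v_4 < v_5 < v_6 on the vertex set. Then K (dimension 2) consists of the simplices:

  0-simplices (7): [v_0], [v_1], [v_2], [v_3], [v_4], [v_5], [v_6]
  1-simplices (18): (18 of them)
  2-simplices (12): (12 of them)

giving chain groups C_0 ≅ Z^7, C_1 ≅ Z^18, C_2 ≅ Z^12.

Boundary ∂_1: C_1 → C_0 sends each edge [p,q] (with p < q) to q − p. For instance
  ∂[v_5,v_6] = [v_6] − [v_5].
The resulting 7×18 matrix has rank 6, and its Smith normal form has invariant factors (1,1,1,1,1,1).

∂_2: C_2 → C_1 sends each 2-simplex [p,q,r] to [q,r] − [p,r] + [p,q]. For instance
  ∂[v_2,v_3,v_4] = [v_3,v_4] − [v_2,v_4] + [v_2,v_3],
  ∂[v_0,v_4,v_5] = [v_4,v_5] − [v_0,v_5] + [v_0,v_4].
As a 18×12 matrix over Z this has rank 12, with invariant factors (1,1,1,1,1,1,1,1,1,1,1,2).

Reading off H_k = ker ∂_k / im ∂_{k+1}:

  H_0: rank C_0 − rank ∂_1 = 7 − 6 = 1, and the invariant factors of ∂_1 are all 1, so H_0 = Z.
  H_1: rank ker ∂_1 − rank ∂_2 = (18 − 6) − 12 = 0, and ∂_2 has invariant factor 2 > 1, so H_1 = Z/2.
  H_2: rank ker ∂_2 − rank ∂_3 = (12 − 12) − 0 = 0, and there is no ∂_3, so H_2 = 0.

As a check, the Euler characteristic is 7 − 18 + 12 = 1, which agrees with 1 − 0 + 0 = 1.
(K is a triangulation of the real projective plane RP^2.)

Hence the Betti numbers are b_0 = 1, b_1 = 0, b_2 = 0.

b_0 = 1, b_1 = 0, b_2 = 0.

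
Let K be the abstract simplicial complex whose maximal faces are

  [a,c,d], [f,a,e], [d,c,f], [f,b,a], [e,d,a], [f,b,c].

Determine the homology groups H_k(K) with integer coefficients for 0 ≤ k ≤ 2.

H_0 ≅ Z,  H_1 ≅ Z,  H_2 = 0.

Order the vertices as a < b < c < d < e < f. Listing each simplex with vertices in this order, K has dimension 2 with simplices:

  0-simplices (6): a, b, c, d, e, f
  1-simplices (12): ab, ac, ad, ae, af, bc, bf, cd, cf, de, df, ef
  2-simplices (6): abf, acd, ade, aef, bcf, cdf

Hence C_0 ≅ Z^6, C_1 ≅ Z^12, C_2 ≅ Z^6.

Boundary ∂_1: C_1 → C_0 maps an edge to its endpoints' difference, ∂[p,q] = q − p. For instance
  ∂df = f − d.
The resulting 6×12 matrix has rank 5, and its Smith normal form has invariant factors (1,1,1,1,1).

The boundary map ∂_2: C_2 → C_1 acts by ∂[p,q,r] = [q,r] − [p,r] + [p,q]. For instance
  ∂cdf = df − cf + cd,
  ∂aef = ef − af + ae.
The 12×6 boundary matrix has rank 6 and Smith normal form diag(1,1,1,1,1,1).

From H_k ≅ ker(∂_k) / im(∂_{k+1}) we obtain:

  H_0: rank C_0 − rank ∂_1 = 6 − 5 = 1, and the invariant factors of ∂_1 are all 1, so H_0 = Z.
  H_1: rank ker ∂_1 − rank ∂_2 = (12 − 5) − 6 = 1, and the invariant factors of ∂_2 are all 1, so H_1 = Z.
  H_2: rank ker ∂_2 − rank ∂_3 = (6 − 6) − 0 = 0, and there is no ∂_3, so H_2 = 0.

As a check, the Euler characteristic is 6 − 12 + 6 = 0, which agrees with 1 − 1 + 0 = 0.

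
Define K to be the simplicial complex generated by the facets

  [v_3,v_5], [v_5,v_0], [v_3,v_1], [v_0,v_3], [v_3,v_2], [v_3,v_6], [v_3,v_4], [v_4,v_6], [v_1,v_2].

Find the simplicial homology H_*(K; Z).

H_0 ≅ Z,  H_1 ≅ Z^3.

We work with the vertex ordering v_0 < v_1 < v_2 < v_3 < v_4 < v_5 < v_6. The simplices of K, each written with vertices in increasing order, are:

  0-simplices (7): [v_0], [v_1], [v_2], [v_3], [v_4], [v_5], [v_6]
  1-simplices (9): [v_0,v_3], [v_0,v_5], [v_1,v_2], [v_1,v_3], [v_2,v_3], [v_3,v_4], [v_3,v_5], [v_3,v_6], [v_4,v_6]

so the chain groups are C_0 ≅ Z^7, C_1 ≅ Z^9.

The boundary map ∂_1: C_1 → C_0 is given by ∂[p,q] = [q] − [p].
The resulting 7×9 matrix has rank 6, and its Smith normal form has invariant factors (1,1,1,1,1,1).

Computing H_k = (kernel of ∂_k) / (image of ∂_{k+1}):

  H_0: rank C_0 − rank ∂_1 = 7 − 6 = 1, and the invariant factors of ∂_1 are all 1, so H_0 ≅ Z.
  H_1: rank ker ∂_1 − rank ∂_2 = (9 − 6) − 0 = 3, and there is no ∂_2, so H_1 ≅ Z^3.

As a check, the Euler characteristic is 7 − 9 = -2, which agrees with 1 − 3 = -2.
(K is a triangulation of a wedge of 3 circles.)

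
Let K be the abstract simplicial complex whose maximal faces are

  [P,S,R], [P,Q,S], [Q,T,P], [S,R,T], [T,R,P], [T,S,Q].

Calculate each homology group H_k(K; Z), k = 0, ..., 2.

H_0 = Z,  H_1 = 0,  H_2 = Z.

Order the vertices as P < Q < R < S < T. Listing each simplex with vertices in this order, K has dimension 2 with simplices:

  0-simplices (5): P, Q, R, S, T
  1-simplices (9): PQ, PR, PS, PT, QS, QT, RS, RT, ST
  2-simplices (6): PQS, PQT, PRS, PRT, QST, RST

Hence C_0 ≅ Z^5, C_1 ≅ Z^9, C_2 ≅ Z^6.

∂_1: C_1 → C_0 is given by ∂[p,q] = [q] − [p].
As a 5×9 matrix over Z this has rank 4, with invariant factors (1,1,1,1).

Boundary ∂_2: C_2 → C_1 sends each 2-simplex [p,q,r] to [q,r] − [p,r] + [p,q]. For instance
  ∂PQS = QS − PS + PQ,
  ∂RST = ST − RT + RS.
This gives a 9×6 integer matrix of rank 5; reducing to Smith normal form yields diagonal entries (1,1,1,1,1).

Computing H_k = (kernel of ∂_k) / (image of ∂_{k+1}):

  H_0: rank C_0 − rank ∂_1 = 5 − 4 = 1, and the invariant factors of ∂_1 are all 1, so H_0 ≅ Z.
  H_1: rank ker ∂_1 − rank ∂_2 = (9 − 4) − 5 = 0, and the invariant factors of ∂_2 are all 1, so H_1 ≅ 0.
  H_2: rank ker ∂_2 − rank ∂_3 = (6 − 5) − 0 = 1, and there is no ∂_3, so H_2 ≅ Z.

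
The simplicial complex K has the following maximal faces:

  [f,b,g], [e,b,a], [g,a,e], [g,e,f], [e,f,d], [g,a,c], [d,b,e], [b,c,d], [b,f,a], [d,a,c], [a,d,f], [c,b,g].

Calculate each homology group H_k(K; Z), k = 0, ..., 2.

H_0 = Z,  H_1 = Z/2,  H_2 = 0.

We work with the vertex ordering a < b < c < d < e < f < g. The simplices of K, each written with vertices in increasing order, are:

  0-simplices (7): a, b, c, d, e, f, g
  1-simplices (18): ab, ac, ad, ae, af, ag, bc, bd, be, bf, bg, cd, cg, de, df, ef, eg, fg
  2-simplices (12): abe, abf, acd, acg, adf, aeg, bcd, bcg, bde, bfg, def, efg

Hence C_0 ≅ Z^7, C_1 ≅ Z^18, C_2 ≅ Z^12.

∂_1: C_1 → C_0 maps an edge to its endpoints' difference, ∂[p,q] = q − p.
The 7×18 boundary matrix has rank 6 and Smith normal form diag(1,1,1,1,1,1).

∂_2: C_2 → C_1 acts by ∂[p,q,r] = [q,r] − [p,r] + [p,q]. For instance
  ∂def = ef − df + de,
  ∂acd = cd − ad + ac.
This gives a 18×12 integer matrix of rank 12; reducing to Smith normal form yields diagonal entries (1,1,1,1,1,1,1,1,1,1,1,2).

Now H_k = ker ∂_k / im ∂_{k+1}, so:

  H_0: rank C_0 − rank ∂_1 = 7 − 6 = 1, and the invariant factors of ∂_1 are all 1, so H_0 ≅ Z.
  H_1: rank ker ∂_1 − rank ∂_2 = (18 − 6) − 12 = 0, and ∂_2 has invariant factor 2 > 1, so H_1 ≅ Z/2.
  H_2: rank ker ∂_2 − rank ∂_3 = (12 − 12) − 0 = 0, and there is no ∂_3, so H_2 ≅ 0.

As a check, the Euler characteristic is 7 − 18 + 12 = 1, which agrees with 1 − 0 + 0 = 1.
(K is a triangulation of the real projective plane RP^2.)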